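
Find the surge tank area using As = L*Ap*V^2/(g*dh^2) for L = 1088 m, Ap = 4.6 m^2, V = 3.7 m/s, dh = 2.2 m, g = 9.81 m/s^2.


As = 1088 * 4.6 * 3.7^2 / (9.81 * 2.2^2) = 1443.0315 m^2


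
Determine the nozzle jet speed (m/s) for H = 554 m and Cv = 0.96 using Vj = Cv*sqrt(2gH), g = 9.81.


Vj = 0.96 * sqrt(2*9.81*554) = 100.0865 m/s


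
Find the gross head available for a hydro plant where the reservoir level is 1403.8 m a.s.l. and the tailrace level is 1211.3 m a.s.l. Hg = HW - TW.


Hg = 1403.8 - 1211.3 = 192.5000 m


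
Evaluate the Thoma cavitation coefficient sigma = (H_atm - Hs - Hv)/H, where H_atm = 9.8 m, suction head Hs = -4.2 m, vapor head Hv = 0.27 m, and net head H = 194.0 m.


sigma = (9.8 - (-4.2) - 0.27) / 194.0 = 0.0708


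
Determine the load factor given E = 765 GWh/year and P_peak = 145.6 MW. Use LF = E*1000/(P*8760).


LF = 765 * 1000 / (145.6 * 8760) = 0.5998


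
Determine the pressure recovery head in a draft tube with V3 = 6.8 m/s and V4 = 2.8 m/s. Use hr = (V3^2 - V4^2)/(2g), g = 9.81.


hr = (6.8^2 - 2.8^2) / (2*9.81) = 1.9572 m


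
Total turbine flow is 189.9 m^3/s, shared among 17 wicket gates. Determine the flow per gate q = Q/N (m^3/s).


q = 189.9 / 17 = 11.1706 m^3/s


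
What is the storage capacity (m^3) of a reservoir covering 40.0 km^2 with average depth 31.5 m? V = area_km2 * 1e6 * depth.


V = 40.0 * 1e6 * 31.5 = 1.2600e+09 m^3


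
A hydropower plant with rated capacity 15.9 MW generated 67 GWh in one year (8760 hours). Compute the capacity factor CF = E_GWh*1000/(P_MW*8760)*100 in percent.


CF = 67 * 1000 / (15.9 * 8760) * 100 = 48.1032 %


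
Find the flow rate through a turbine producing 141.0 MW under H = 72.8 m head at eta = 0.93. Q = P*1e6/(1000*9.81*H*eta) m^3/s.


Q = 141.0 * 1e6 / (1000 * 9.81 * 72.8 * 0.93) = 212.2931 m^3/s


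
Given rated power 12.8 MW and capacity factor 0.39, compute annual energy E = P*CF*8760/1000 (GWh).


E = 12.8 * 0.39 * 8760 / 1000 = 43.7299 GWh


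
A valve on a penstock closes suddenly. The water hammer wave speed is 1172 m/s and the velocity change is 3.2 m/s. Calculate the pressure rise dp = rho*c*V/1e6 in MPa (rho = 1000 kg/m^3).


dp = 1000 * 1172 * 3.2 / 1e6 = 3.7504 MPa


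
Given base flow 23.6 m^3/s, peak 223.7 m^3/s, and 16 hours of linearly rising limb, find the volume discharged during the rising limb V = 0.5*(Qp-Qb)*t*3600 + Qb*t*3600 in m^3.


V = 0.5*(223.7 - 23.6)*16*3600 + 23.6*16*3600 = 7.1222e+06 m^3


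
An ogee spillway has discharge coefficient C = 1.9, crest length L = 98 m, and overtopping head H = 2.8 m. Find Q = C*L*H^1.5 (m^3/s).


Q = 1.9 * 98 * 2.8^1.5 = 872.4021 m^3/s


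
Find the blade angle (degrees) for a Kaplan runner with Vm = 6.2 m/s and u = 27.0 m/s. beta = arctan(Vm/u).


beta = arctan(6.2 / 27.0) = 12.9326 degrees


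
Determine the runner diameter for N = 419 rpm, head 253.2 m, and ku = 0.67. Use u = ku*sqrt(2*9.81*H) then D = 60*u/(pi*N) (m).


u = 0.67 * sqrt(2*9.81*253.2) = 47.2233 m/s
D = 60 * 47.2233 / (pi * 419) = 2.1525 m


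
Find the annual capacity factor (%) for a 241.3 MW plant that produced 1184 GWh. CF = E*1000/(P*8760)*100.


CF = 1184 * 1000 / (241.3 * 8760) * 100 = 56.0132 %


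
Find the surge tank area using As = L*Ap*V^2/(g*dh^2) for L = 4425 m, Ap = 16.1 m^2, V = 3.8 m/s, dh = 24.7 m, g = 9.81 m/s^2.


As = 4425 * 16.1 * 3.8^2 / (9.81 * 24.7^2) = 171.8872 m^2


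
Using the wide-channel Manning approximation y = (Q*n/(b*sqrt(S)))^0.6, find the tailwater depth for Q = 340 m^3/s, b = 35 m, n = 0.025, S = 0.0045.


y = (340 * 0.025 / (35 * 0.0045^0.5))^0.6 = 2.1639 m


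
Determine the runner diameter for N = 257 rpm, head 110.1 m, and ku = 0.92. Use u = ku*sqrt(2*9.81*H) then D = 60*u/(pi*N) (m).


u = 0.92 * sqrt(2*9.81*110.1) = 42.7593 m/s
D = 60 * 42.7593 / (pi * 257) = 3.1776 m


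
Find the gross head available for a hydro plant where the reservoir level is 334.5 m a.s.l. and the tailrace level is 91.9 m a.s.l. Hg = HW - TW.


Hg = 334.5 - 91.9 = 242.6000 m


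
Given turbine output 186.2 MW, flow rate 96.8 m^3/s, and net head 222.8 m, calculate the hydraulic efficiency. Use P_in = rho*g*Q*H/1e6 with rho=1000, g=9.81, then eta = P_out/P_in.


P_in = 1000 * 9.81 * 96.8 * 222.8 / 1e6 = 211.5727 MW
eta = 186.2 / 211.5727 = 0.8801


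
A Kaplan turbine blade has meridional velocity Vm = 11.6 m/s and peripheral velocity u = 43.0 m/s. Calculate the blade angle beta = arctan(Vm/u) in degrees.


beta = arctan(11.6 / 43.0) = 15.0972 degrees


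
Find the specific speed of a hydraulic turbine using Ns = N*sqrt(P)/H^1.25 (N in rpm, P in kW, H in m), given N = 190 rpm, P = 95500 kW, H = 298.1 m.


Ns = 190 * 95500^0.5 / 298.1^1.25 = 47.4027


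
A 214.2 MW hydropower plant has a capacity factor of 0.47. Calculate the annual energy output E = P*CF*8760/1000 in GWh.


E = 214.2 * 0.47 * 8760 / 1000 = 881.9042 GWh


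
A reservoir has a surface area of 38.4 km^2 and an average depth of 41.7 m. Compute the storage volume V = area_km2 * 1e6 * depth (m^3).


V = 38.4 * 1e6 * 41.7 = 1.6013e+09 m^3


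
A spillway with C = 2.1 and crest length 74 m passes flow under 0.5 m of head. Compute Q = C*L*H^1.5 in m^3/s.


Q = 2.1 * 74 * 0.5^1.5 = 54.9422 m^3/s


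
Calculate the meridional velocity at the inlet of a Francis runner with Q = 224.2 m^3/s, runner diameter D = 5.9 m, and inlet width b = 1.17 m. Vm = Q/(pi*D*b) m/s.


Vm = 224.2 / (pi * 5.9 * 1.17) = 10.3383 m/s


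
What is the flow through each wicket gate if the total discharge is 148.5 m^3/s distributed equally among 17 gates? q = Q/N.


q = 148.5 / 17 = 8.7353 m^3/s


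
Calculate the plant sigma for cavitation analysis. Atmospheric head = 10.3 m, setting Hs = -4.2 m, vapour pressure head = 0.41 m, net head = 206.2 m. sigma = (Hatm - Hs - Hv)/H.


sigma = (10.3 - (-4.2) - 0.41) / 206.2 = 0.0683


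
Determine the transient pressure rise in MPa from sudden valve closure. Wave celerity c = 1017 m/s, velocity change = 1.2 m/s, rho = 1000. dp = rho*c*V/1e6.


dp = 1000 * 1017 * 1.2 / 1e6 = 1.2204 MPa


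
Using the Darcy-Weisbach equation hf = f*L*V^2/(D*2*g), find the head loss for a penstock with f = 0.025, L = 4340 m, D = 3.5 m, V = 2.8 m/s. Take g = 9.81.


hf = 0.025 * 4340 * 2.8^2 / (3.5 * 2 * 9.81) = 12.3874 m


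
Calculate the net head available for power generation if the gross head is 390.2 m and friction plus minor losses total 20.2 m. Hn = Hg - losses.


Hn = 390.2 - 20.2 = 370.0000 m


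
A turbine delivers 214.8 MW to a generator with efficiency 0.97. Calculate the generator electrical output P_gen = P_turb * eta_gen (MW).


P_gen = 214.8 * 0.97 = 208.3560 MW


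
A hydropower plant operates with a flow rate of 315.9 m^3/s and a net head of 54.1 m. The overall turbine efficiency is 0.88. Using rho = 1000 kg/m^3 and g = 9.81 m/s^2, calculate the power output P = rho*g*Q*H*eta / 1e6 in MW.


P = 1000 * 9.81 * 315.9 * 54.1 * 0.88 / 1e6 = 147.5362 MW


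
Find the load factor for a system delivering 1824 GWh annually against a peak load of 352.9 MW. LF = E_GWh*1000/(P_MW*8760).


LF = 1824 * 1000 / (352.9 * 8760) = 0.5900


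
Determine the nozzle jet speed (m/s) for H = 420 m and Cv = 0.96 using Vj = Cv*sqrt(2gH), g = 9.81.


Vj = 0.96 * sqrt(2*9.81*420) = 87.1456 m/s


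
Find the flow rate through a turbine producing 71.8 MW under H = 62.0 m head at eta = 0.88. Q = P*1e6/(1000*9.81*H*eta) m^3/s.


Q = 71.8 * 1e6 / (1000 * 9.81 * 62.0 * 0.88) = 134.1470 m^3/s


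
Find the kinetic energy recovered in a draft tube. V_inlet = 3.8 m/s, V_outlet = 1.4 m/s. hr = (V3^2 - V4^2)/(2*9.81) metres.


hr = (3.8^2 - 1.4^2) / (2*9.81) = 0.6361 m


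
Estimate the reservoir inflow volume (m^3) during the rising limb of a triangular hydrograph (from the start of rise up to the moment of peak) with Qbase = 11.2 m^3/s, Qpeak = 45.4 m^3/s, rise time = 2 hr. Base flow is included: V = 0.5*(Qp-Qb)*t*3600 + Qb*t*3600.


V = 0.5*(45.4 - 11.2)*2*3600 + 11.2*2*3600 = 203760.0000 m^3


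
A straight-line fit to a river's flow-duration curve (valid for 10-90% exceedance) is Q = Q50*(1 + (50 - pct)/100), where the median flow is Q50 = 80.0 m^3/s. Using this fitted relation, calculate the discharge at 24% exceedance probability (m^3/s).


Q = 80.0 * (1 + (50 - 24)/100) = 100.8000 m^3/s


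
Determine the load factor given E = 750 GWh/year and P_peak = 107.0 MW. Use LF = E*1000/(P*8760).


LF = 750 * 1000 / (107.0 * 8760) = 0.8002


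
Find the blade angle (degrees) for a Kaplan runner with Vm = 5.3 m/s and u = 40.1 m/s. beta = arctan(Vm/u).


beta = arctan(5.3 / 40.1) = 7.5291 degrees


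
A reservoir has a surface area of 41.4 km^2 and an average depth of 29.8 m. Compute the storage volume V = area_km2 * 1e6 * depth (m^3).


V = 41.4 * 1e6 * 29.8 = 1.2337e+09 m^3


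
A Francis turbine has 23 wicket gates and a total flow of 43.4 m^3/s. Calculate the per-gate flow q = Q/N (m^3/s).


q = 43.4 / 23 = 1.8870 m^3/s


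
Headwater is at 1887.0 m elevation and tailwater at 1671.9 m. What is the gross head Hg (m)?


Hg = 1887.0 - 1671.9 = 215.1000 m


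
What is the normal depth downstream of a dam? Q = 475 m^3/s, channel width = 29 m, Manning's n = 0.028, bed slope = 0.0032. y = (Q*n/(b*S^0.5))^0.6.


y = (475 * 0.028 / (29 * 0.0032^0.5))^0.6 = 3.5102 m


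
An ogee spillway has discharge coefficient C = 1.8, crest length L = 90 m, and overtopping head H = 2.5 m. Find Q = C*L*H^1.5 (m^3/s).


Q = 1.8 * 90 * 2.5^1.5 = 640.3612 m^3/s


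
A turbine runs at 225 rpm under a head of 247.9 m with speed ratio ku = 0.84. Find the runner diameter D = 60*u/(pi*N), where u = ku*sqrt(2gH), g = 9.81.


u = 0.84 * sqrt(2*9.81*247.9) = 58.5824 m/s
D = 60 * 58.5824 / (pi * 225) = 4.9726 m


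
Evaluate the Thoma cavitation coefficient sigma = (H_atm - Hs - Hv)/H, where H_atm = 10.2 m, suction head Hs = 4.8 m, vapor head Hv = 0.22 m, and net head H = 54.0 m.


sigma = (10.2 - 4.8 - 0.22) / 54.0 = 0.0959


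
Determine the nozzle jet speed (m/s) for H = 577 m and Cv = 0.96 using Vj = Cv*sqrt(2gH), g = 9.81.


Vj = 0.96 * sqrt(2*9.81*577) = 102.1430 m/s


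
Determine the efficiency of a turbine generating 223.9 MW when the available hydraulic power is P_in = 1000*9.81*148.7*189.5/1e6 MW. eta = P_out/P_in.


P_in = 1000 * 9.81 * 148.7 * 189.5 / 1e6 = 276.4326 MW
eta = 223.9 / 276.4326 = 0.8100


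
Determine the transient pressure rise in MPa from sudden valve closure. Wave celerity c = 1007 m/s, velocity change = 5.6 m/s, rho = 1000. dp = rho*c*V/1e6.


dp = 1000 * 1007 * 5.6 / 1e6 = 5.6392 MPa


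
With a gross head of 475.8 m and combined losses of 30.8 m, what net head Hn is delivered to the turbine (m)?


Hn = 475.8 - 30.8 = 445.0000 m


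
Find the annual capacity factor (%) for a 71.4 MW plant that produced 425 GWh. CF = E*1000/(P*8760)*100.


CF = 425 * 1000 / (71.4 * 8760) * 100 = 67.9496 %


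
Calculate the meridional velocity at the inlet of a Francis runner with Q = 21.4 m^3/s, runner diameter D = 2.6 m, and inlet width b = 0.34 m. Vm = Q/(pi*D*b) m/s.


Vm = 21.4 / (pi * 2.6 * 0.34) = 7.7057 m/s


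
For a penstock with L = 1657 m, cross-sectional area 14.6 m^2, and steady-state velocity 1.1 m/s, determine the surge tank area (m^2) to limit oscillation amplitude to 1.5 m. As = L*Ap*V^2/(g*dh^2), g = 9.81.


As = 1657 * 14.6 * 1.1^2 / (9.81 * 1.5^2) = 1326.2006 m^2


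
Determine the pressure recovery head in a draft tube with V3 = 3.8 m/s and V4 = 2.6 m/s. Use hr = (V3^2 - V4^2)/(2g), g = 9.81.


hr = (3.8^2 - 2.6^2) / (2*9.81) = 0.3914 m


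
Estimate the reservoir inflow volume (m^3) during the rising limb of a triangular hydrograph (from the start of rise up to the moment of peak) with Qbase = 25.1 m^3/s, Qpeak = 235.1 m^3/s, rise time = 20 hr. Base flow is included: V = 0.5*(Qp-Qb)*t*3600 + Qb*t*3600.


V = 0.5*(235.1 - 25.1)*20*3600 + 25.1*20*3600 = 9.3672e+06 m^3


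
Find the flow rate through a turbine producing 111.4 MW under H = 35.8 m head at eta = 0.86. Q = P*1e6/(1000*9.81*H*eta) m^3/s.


Q = 111.4 * 1e6 / (1000 * 9.81 * 35.8 * 0.86) = 368.8372 m^3/s


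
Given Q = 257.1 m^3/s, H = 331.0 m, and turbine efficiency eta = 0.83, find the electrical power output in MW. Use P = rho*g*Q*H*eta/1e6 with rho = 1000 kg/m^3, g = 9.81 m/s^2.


P = 1000 * 9.81 * 257.1 * 331.0 * 0.83 / 1e6 = 692.9105 MW


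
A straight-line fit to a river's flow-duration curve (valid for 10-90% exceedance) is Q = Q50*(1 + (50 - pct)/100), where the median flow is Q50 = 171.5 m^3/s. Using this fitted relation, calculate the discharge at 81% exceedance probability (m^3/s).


Q = 171.5 * (1 + (50 - 81)/100) = 118.3350 m^3/s


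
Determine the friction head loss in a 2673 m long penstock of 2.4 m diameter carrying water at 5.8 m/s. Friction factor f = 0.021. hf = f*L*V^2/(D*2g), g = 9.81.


hf = 0.021 * 2673 * 5.8^2 / (2.4 * 2 * 9.81) = 40.1018 m


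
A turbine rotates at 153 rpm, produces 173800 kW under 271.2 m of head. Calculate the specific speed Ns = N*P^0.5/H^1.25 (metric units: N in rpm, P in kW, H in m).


Ns = 153 * 173800^0.5 / 271.2^1.25 = 57.9568


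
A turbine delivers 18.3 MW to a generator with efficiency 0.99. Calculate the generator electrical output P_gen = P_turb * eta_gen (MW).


P_gen = 18.3 * 0.99 = 18.1170 MW


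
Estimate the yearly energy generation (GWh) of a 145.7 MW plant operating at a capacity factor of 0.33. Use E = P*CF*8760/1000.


E = 145.7 * 0.33 * 8760 / 1000 = 421.1896 GWh


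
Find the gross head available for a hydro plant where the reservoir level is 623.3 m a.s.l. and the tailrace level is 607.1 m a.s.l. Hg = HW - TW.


Hg = 623.3 - 607.1 = 16.2000 m


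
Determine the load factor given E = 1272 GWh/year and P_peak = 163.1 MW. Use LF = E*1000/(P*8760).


LF = 1272 * 1000 / (163.1 * 8760) = 0.8903


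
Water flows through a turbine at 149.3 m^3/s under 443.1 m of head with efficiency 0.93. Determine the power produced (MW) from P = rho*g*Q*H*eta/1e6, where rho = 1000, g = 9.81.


P = 1000 * 9.81 * 149.3 * 443.1 * 0.93 / 1e6 = 603.5504 MW


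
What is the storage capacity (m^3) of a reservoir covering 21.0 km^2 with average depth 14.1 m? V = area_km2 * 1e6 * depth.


V = 21.0 * 1e6 * 14.1 = 2.9610e+08 m^3


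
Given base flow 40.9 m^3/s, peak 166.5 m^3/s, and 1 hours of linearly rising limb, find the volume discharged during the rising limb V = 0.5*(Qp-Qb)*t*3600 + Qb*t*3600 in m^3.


V = 0.5*(166.5 - 40.9)*1*3600 + 40.9*1*3600 = 373320.0000 m^3


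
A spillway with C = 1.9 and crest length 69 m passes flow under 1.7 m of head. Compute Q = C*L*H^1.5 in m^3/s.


Q = 1.9 * 69 * 1.7^1.5 = 290.5869 m^3/s


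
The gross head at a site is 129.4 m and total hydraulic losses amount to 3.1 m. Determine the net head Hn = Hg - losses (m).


Hn = 129.4 - 3.1 = 126.3000 m


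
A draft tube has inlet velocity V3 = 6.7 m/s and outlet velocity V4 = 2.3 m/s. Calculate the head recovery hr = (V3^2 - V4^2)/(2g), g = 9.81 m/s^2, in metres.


hr = (6.7^2 - 2.3^2) / (2*9.81) = 2.0183 m


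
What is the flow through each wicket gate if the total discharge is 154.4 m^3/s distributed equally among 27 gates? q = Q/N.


q = 154.4 / 27 = 5.7185 m^3/s


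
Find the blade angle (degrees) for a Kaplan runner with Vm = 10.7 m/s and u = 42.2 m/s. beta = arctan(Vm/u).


beta = arctan(10.7 / 42.2) = 14.2278 degrees


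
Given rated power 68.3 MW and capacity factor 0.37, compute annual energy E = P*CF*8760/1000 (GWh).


E = 68.3 * 0.37 * 8760 / 1000 = 221.3740 GWh


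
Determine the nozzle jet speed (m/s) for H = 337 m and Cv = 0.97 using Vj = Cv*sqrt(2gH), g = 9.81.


Vj = 0.97 * sqrt(2*9.81*337) = 78.8744 m/s


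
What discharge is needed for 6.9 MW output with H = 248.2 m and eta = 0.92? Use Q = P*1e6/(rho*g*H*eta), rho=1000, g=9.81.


Q = 6.9 * 1e6 / (1000 * 9.81 * 248.2 * 0.92) = 3.0803 m^3/s


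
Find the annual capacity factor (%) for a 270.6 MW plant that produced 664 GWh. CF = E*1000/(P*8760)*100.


CF = 664 * 1000 / (270.6 * 8760) * 100 = 28.0115 %


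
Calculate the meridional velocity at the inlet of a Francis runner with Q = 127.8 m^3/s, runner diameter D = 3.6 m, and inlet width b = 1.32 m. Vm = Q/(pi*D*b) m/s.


Vm = 127.8 / (pi * 3.6 * 1.32) = 8.5606 m/s


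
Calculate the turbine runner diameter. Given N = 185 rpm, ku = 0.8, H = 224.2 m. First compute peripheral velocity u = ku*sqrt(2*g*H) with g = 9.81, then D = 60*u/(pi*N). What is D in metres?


u = 0.8 * sqrt(2*9.81*224.2) = 53.0588 m/s
D = 60 * 53.0588 / (pi * 185) = 5.4776 m


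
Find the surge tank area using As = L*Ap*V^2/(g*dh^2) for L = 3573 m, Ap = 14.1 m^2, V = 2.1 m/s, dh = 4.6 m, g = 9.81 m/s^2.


As = 3573 * 14.1 * 2.1^2 / (9.81 * 4.6^2) = 1070.3013 m^2


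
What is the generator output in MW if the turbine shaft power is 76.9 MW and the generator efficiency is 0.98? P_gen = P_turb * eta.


P_gen = 76.9 * 0.98 = 75.3620 MW


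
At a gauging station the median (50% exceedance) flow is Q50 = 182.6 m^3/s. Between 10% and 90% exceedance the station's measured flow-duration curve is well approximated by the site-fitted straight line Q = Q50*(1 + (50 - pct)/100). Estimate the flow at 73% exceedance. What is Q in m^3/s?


Q = 182.6 * (1 + (50 - 73)/100) = 140.6020 m^3/s


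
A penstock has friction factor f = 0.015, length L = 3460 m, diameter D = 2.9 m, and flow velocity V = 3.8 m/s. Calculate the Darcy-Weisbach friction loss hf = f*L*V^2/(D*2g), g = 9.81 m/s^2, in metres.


hf = 0.015 * 3460 * 3.8^2 / (2.9 * 2 * 9.81) = 13.1716 m


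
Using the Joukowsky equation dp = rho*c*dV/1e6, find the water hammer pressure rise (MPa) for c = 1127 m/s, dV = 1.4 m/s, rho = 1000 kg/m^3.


dp = 1000 * 1127 * 1.4 / 1e6 = 1.5778 MPa


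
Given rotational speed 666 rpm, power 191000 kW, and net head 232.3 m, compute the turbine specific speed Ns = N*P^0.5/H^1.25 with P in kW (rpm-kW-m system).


Ns = 666 * 191000^0.5 / 232.3^1.25 = 320.9441


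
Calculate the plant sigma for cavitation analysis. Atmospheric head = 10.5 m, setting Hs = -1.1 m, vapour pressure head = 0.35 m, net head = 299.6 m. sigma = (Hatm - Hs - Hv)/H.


sigma = (10.5 - (-1.1) - 0.35) / 299.6 = 0.0376


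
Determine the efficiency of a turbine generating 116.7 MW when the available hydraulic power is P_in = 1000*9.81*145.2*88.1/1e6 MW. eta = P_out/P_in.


P_in = 1000 * 9.81 * 145.2 * 88.1 / 1e6 = 125.4907 MW
eta = 116.7 / 125.4907 = 0.9299


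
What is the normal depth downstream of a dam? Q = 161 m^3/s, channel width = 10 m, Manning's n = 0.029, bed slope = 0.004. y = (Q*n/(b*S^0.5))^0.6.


y = (161 * 0.029 / (10 * 0.004^0.5))^0.6 = 3.3183 m


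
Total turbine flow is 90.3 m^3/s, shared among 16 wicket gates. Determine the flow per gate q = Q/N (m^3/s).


q = 90.3 / 16 = 5.6437 m^3/s


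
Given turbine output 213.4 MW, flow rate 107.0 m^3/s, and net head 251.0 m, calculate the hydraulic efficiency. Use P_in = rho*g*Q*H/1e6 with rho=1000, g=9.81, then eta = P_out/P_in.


P_in = 1000 * 9.81 * 107.0 * 251.0 / 1e6 = 263.4672 MW
eta = 213.4 / 263.4672 = 0.8100


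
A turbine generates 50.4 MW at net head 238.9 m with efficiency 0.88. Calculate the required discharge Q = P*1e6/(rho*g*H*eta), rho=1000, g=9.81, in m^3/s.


Q = 50.4 * 1e6 / (1000 * 9.81 * 238.9 * 0.88) = 24.4378 m^3/s


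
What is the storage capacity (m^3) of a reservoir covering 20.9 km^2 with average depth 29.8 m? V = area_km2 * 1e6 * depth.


V = 20.9 * 1e6 * 29.8 = 6.2282e+08 m^3


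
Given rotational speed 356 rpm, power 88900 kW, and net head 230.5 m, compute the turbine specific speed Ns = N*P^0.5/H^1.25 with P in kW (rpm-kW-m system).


Ns = 356 * 88900^0.5 / 230.5^1.25 = 118.1850


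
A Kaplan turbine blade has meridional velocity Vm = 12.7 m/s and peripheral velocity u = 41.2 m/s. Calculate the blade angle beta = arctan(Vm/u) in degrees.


beta = arctan(12.7 / 41.2) = 17.1320 degrees


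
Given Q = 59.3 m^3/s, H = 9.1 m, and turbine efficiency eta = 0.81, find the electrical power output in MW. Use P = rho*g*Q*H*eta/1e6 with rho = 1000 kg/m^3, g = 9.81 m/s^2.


P = 1000 * 9.81 * 59.3 * 9.1 * 0.81 / 1e6 = 4.2880 MW


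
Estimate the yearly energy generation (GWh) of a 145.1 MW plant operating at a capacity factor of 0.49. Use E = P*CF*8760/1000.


E = 145.1 * 0.49 * 8760 / 1000 = 622.8272 GWh


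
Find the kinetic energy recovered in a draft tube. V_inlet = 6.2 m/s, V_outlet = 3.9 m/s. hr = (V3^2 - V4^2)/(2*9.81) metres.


hr = (6.2^2 - 3.9^2) / (2*9.81) = 1.1840 m


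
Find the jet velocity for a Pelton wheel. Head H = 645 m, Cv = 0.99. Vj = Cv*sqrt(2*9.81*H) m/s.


Vj = 0.99 * sqrt(2*9.81*645) = 111.3691 m/s


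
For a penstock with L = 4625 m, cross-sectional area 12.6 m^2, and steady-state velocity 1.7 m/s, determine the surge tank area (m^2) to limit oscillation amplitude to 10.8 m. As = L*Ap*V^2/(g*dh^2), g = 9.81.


As = 4625 * 12.6 * 1.7^2 / (9.81 * 10.8^2) = 147.1850 m^2


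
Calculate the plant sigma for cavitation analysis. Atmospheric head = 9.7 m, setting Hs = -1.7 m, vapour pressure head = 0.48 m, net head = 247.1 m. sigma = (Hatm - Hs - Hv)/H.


sigma = (9.7 - (-1.7) - 0.48) / 247.1 = 0.0442


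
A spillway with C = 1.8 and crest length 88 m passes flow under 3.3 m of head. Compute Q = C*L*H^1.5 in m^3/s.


Q = 1.8 * 88 * 3.3^1.5 = 949.5680 m^3/s


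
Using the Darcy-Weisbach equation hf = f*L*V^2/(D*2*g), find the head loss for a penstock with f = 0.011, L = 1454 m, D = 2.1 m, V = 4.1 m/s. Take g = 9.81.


hf = 0.011 * 1454 * 4.1^2 / (2.1 * 2 * 9.81) = 6.5254 m


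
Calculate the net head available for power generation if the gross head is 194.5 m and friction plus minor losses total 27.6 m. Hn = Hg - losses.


Hn = 194.5 - 27.6 = 166.9000 m


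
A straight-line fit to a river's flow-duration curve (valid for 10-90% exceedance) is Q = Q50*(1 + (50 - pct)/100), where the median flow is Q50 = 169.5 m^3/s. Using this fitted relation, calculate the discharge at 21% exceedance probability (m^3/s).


Q = 169.5 * (1 + (50 - 21)/100) = 218.6550 m^3/s


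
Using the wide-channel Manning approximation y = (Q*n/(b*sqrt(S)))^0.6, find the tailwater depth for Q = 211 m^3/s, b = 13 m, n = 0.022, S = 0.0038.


y = (211 * 0.022 / (13 * 0.0038^0.5))^0.6 = 2.8689 m


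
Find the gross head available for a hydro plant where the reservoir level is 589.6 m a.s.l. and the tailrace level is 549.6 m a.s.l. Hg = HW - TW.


Hg = 589.6 - 549.6 = 40.0000 m


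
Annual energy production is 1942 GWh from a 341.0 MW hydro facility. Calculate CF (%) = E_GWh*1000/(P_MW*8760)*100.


CF = 1942 * 1000 / (341.0 * 8760) * 100 = 65.0116 %


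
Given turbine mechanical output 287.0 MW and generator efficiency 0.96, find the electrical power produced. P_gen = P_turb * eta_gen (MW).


P_gen = 287.0 * 0.96 = 275.5200 MW


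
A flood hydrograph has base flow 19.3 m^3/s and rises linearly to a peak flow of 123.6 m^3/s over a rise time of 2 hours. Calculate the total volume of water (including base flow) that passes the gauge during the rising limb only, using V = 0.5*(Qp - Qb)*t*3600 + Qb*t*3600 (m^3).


V = 0.5*(123.6 - 19.3)*2*3600 + 19.3*2*3600 = 514440.0000 m^3


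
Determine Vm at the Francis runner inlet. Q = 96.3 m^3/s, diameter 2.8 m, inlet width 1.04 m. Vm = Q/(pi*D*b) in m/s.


Vm = 96.3 / (pi * 2.8 * 1.04) = 10.5265 m/s


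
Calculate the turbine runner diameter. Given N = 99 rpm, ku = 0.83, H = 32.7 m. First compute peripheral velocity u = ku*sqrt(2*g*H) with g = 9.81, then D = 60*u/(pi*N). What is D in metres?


u = 0.83 * sqrt(2*9.81*32.7) = 21.0233 m/s
D = 60 * 21.0233 / (pi * 99) = 4.0557 m


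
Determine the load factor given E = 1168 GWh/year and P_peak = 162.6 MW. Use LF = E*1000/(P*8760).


LF = 1168 * 1000 / (162.6 * 8760) = 0.8200


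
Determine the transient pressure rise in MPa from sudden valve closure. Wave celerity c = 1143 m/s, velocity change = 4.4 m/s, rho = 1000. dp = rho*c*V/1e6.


dp = 1000 * 1143 * 4.4 / 1e6 = 5.0292 MPa


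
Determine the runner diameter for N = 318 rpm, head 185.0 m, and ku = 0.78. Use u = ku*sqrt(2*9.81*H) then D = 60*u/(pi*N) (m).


u = 0.78 * sqrt(2*9.81*185.0) = 46.9927 m/s
D = 60 * 46.9927 / (pi * 318) = 2.8223 m


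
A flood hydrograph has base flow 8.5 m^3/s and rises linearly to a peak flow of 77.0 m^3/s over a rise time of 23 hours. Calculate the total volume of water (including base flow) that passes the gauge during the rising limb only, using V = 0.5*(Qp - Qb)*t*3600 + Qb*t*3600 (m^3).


V = 0.5*(77.0 - 8.5)*23*3600 + 8.5*23*3600 = 3.5397e+06 m^3


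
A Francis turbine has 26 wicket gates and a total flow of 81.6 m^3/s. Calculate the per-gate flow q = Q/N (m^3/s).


q = 81.6 / 26 = 3.1385 m^3/s


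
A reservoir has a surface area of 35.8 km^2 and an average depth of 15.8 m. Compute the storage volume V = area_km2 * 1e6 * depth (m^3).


V = 35.8 * 1e6 * 15.8 = 5.6564e+08 m^3


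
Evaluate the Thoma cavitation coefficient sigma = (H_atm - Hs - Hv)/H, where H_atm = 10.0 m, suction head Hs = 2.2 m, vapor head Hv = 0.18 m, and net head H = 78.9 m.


sigma = (10.0 - 2.2 - 0.18) / 78.9 = 0.0966


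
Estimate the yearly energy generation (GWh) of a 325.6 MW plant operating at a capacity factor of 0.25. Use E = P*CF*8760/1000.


E = 325.6 * 0.25 * 8760 / 1000 = 713.0640 GWh


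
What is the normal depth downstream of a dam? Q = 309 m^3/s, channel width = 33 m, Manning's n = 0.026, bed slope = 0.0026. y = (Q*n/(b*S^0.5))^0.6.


y = (309 * 0.026 / (33 * 0.0026^0.5))^0.6 = 2.5548 m


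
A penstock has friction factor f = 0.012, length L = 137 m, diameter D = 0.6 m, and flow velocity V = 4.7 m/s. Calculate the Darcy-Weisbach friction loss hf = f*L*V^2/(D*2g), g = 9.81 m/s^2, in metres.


hf = 0.012 * 137 * 4.7^2 / (0.6 * 2 * 9.81) = 3.0849 m


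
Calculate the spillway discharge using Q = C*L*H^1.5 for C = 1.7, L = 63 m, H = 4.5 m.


Q = 1.7 * 63 * 4.5^1.5 = 1022.3703 m^3/s


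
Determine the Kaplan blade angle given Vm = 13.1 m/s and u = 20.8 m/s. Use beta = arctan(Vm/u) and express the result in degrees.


beta = arctan(13.1 / 20.8) = 32.2030 degrees


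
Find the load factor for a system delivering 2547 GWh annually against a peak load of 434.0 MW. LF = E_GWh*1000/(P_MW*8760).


LF = 2547 * 1000 / (434.0 * 8760) = 0.6699


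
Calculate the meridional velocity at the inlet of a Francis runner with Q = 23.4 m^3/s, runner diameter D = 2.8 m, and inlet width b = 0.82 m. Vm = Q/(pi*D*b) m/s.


Vm = 23.4 / (pi * 2.8 * 0.82) = 3.2441 m/s


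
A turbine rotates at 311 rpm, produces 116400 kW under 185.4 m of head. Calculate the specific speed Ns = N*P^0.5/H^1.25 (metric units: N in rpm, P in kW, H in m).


Ns = 311 * 116400^0.5 / 185.4^1.25 = 155.0957


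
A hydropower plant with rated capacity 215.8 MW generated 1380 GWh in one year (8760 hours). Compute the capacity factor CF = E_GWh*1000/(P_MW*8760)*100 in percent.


CF = 1380 * 1000 / (215.8 * 8760) * 100 = 73.0001 %


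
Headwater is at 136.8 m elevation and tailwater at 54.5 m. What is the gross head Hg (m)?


Hg = 136.8 - 54.5 = 82.3000 m


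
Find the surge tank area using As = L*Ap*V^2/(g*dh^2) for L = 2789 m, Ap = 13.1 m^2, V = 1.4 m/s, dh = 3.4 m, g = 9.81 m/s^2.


As = 2789 * 13.1 * 1.4^2 / (9.81 * 3.4^2) = 631.4646 m^2


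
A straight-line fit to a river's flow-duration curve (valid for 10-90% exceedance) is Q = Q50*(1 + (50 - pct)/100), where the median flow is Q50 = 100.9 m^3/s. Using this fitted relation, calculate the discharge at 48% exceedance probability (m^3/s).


Q = 100.9 * (1 + (50 - 48)/100) = 102.9180 m^3/s


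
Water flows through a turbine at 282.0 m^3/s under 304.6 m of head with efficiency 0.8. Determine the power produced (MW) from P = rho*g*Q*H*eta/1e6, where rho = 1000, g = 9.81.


P = 1000 * 9.81 * 282.0 * 304.6 * 0.8 / 1e6 = 674.1212 MW


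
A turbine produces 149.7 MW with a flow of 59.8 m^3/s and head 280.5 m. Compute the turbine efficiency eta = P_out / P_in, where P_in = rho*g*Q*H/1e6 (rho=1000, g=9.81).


P_in = 1000 * 9.81 * 59.8 * 280.5 / 1e6 = 164.5520 MW
eta = 149.7 / 164.5520 = 0.9097


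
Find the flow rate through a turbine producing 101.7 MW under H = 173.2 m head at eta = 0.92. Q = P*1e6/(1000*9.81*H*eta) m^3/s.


Q = 101.7 * 1e6 / (1000 * 9.81 * 173.2 * 0.92) = 65.0603 m^3/s


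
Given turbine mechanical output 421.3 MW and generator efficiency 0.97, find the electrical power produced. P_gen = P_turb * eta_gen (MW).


P_gen = 421.3 * 0.97 = 408.6610 MW


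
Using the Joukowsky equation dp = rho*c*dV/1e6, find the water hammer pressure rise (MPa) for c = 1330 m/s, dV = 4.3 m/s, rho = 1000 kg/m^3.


dp = 1000 * 1330 * 4.3 / 1e6 = 5.7190 MPa


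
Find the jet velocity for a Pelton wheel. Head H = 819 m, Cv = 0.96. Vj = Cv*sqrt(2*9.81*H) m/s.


Vj = 0.96 * sqrt(2*9.81*819) = 121.6922 m/s


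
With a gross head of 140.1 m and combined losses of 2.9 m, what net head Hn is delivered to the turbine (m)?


Hn = 140.1 - 2.9 = 137.2000 m


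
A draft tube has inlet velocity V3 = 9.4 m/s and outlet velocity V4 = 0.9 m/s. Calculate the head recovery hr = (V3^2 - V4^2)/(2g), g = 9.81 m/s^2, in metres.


hr = (9.4^2 - 0.9^2) / (2*9.81) = 4.4623 m


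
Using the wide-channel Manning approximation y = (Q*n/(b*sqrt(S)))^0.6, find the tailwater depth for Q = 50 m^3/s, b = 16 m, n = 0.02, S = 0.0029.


y = (50 * 0.02 / (16 * 0.0029^0.5))^0.6 = 1.0935 m


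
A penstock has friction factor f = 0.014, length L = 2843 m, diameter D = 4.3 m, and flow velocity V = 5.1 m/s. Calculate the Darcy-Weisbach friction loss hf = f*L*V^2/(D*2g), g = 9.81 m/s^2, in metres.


hf = 0.014 * 2843 * 5.1^2 / (4.3 * 2 * 9.81) = 12.2709 m


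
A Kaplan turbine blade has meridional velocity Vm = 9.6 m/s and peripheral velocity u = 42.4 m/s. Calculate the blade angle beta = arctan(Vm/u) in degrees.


beta = arctan(9.6 / 42.4) = 12.7575 degrees


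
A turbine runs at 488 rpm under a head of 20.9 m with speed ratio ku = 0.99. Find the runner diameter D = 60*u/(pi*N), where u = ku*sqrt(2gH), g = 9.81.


u = 0.99 * sqrt(2*9.81*20.9) = 20.0474 m/s
D = 60 * 20.0474 / (pi * 488) = 0.7846 m


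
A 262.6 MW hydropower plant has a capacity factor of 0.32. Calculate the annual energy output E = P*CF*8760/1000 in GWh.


E = 262.6 * 0.32 * 8760 / 1000 = 736.1203 GWh


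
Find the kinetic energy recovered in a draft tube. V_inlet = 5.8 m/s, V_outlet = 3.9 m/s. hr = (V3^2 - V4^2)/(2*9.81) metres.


hr = (5.8^2 - 3.9^2) / (2*9.81) = 0.9393 m


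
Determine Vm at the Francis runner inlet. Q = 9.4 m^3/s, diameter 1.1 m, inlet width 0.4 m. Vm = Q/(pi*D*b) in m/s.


Vm = 9.4 / (pi * 1.1 * 0.4) = 6.8003 m/s


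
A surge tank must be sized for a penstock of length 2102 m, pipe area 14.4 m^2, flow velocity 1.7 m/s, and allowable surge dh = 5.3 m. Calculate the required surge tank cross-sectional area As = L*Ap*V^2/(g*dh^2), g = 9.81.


As = 2102 * 14.4 * 1.7^2 / (9.81 * 5.3^2) = 317.4478 m^2


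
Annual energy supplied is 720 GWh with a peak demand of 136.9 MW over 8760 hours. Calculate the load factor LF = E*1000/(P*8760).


LF = 720 * 1000 / (136.9 * 8760) = 0.6004


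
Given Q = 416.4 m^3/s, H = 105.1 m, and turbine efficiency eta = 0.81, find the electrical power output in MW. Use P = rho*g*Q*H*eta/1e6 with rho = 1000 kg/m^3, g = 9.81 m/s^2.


P = 1000 * 9.81 * 416.4 * 105.1 * 0.81 / 1e6 = 347.7503 MW


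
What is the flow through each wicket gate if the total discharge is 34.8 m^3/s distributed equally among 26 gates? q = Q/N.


q = 34.8 / 26 = 1.3385 m^3/s


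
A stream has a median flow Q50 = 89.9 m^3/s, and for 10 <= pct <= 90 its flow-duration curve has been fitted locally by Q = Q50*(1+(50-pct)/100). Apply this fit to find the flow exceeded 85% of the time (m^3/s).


Q = 89.9 * (1 + (50 - 85)/100) = 58.4350 m^3/s


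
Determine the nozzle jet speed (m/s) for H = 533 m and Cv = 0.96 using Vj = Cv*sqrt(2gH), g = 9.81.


Vj = 0.96 * sqrt(2*9.81*533) = 98.1713 m/s


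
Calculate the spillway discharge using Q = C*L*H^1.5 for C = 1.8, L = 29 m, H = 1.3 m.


Q = 1.8 * 29 * 1.3^1.5 = 77.3723 m^3/s


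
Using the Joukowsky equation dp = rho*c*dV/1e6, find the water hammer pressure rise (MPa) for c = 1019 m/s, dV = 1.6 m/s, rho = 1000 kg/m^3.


dp = 1000 * 1019 * 1.6 / 1e6 = 1.6304 MPa


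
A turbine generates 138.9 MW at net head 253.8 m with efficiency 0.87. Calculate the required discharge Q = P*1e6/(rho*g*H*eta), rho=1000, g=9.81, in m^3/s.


Q = 138.9 * 1e6 / (1000 * 9.81 * 253.8 * 0.87) = 64.1243 m^3/s


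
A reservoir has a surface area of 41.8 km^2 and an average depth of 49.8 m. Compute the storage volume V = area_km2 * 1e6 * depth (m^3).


V = 41.8 * 1e6 * 49.8 = 2.0816e+09 m^3


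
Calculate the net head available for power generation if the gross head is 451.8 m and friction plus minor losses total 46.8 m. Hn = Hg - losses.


Hn = 451.8 - 46.8 = 405.0000 m


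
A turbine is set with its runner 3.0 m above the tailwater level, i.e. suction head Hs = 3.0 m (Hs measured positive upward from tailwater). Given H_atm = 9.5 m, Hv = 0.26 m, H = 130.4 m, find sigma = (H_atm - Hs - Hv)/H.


sigma = (9.5 - 3.0 - 0.26) / 130.4 = 0.0479


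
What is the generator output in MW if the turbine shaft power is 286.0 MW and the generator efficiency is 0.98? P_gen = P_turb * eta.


P_gen = 286.0 * 0.98 = 280.2800 MW


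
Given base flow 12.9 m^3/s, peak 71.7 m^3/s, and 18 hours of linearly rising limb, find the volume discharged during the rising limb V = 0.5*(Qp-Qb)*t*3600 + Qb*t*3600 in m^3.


V = 0.5*(71.7 - 12.9)*18*3600 + 12.9*18*3600 = 2.7410e+06 m^3


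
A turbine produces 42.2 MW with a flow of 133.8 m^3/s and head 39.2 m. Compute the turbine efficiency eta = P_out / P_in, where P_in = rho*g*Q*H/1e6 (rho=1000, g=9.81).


P_in = 1000 * 9.81 * 133.8 * 39.2 / 1e6 = 51.4531 MW
eta = 42.2 / 51.4531 = 0.8202


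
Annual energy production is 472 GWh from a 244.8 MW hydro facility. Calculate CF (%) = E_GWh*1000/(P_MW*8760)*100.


CF = 472 * 1000 / (244.8 * 8760) * 100 = 22.0103 %


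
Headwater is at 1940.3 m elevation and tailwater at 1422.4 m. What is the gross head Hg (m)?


Hg = 1940.3 - 1422.4 = 517.9000 m


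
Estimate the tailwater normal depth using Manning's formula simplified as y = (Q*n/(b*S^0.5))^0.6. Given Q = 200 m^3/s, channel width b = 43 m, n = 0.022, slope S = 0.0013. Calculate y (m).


y = (200 * 0.022 / (43 * 0.0013^0.5))^0.6 = 1.8699 m


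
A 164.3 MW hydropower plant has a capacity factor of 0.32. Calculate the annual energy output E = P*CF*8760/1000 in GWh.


E = 164.3 * 0.32 * 8760 / 1000 = 460.5658 GWh


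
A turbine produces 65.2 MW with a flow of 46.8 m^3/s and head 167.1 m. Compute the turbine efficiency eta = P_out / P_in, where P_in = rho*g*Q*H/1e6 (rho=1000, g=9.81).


P_in = 1000 * 9.81 * 46.8 * 167.1 / 1e6 = 76.7169 MW
eta = 65.2 / 76.7169 = 0.8499


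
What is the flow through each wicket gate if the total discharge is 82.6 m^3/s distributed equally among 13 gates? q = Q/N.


q = 82.6 / 13 = 6.3538 m^3/s


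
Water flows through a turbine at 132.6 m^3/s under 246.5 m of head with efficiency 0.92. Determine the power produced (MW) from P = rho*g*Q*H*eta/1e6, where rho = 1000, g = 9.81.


P = 1000 * 9.81 * 132.6 * 246.5 * 0.92 / 1e6 = 294.9968 MW


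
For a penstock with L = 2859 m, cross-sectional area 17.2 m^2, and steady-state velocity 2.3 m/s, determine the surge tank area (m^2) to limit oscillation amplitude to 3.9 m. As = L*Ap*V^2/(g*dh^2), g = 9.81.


As = 2859 * 17.2 * 2.3^2 / (9.81 * 3.9^2) = 1743.4121 m^2


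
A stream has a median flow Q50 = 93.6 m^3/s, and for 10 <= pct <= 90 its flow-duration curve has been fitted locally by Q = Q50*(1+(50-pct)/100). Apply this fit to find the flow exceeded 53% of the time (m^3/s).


Q = 93.6 * (1 + (50 - 53)/100) = 90.7920 m^3/s


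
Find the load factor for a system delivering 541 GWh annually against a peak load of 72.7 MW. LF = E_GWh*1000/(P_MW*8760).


LF = 541 * 1000 / (72.7 * 8760) = 0.8495


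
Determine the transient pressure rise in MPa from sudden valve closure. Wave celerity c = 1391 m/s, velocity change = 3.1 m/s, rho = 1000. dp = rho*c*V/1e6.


dp = 1000 * 1391 * 3.1 / 1e6 = 4.3121 MPa


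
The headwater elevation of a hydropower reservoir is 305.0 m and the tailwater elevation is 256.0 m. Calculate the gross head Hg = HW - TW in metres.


Hg = 305.0 - 256.0 = 49.0000 m


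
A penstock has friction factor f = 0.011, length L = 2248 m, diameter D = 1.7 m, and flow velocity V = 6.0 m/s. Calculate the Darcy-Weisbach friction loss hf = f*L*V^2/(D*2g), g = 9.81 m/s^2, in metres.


hf = 0.011 * 2248 * 6.0^2 / (1.7 * 2 * 9.81) = 26.6897 m


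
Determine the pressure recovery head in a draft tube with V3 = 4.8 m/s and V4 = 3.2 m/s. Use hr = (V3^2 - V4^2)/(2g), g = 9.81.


hr = (4.8^2 - 3.2^2) / (2*9.81) = 0.6524 m


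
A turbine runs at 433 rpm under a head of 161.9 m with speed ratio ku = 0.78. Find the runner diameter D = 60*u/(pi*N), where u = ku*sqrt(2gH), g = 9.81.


u = 0.78 * sqrt(2*9.81*161.9) = 43.9610 m/s
D = 60 * 43.9610 / (pi * 433) = 1.9390 m


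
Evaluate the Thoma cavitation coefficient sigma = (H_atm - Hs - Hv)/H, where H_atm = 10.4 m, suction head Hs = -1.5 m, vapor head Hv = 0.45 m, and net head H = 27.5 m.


sigma = (10.4 - (-1.5) - 0.45) / 27.5 = 0.4164


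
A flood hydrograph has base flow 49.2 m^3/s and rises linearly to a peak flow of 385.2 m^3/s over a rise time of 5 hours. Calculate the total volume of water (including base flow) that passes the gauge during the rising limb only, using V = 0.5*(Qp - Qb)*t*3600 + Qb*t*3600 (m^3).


V = 0.5*(385.2 - 49.2)*5*3600 + 49.2*5*3600 = 3.9096e+06 m^3


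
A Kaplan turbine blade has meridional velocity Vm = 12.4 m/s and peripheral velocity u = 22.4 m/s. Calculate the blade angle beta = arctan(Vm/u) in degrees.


beta = arctan(12.4 / 22.4) = 28.9677 degrees


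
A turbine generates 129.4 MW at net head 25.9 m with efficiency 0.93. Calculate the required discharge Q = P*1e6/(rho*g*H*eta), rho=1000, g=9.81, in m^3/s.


Q = 129.4 * 1e6 / (1000 * 9.81 * 25.9 * 0.93) = 547.6241 m^3/s


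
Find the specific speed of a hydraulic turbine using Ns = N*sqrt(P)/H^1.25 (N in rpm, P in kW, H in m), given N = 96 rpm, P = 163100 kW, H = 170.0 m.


Ns = 96 * 163100^0.5 / 170.0^1.25 = 63.1593


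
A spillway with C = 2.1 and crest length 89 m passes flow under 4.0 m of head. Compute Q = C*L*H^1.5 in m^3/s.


Q = 2.1 * 89 * 4.0^1.5 = 1495.2000 m^3/s


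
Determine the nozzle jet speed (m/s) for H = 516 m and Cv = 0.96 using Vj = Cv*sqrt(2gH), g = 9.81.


Vj = 0.96 * sqrt(2*9.81*516) = 96.5930 m/s


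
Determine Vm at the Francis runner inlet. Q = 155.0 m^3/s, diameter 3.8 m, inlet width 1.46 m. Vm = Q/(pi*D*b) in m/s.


Vm = 155.0 / (pi * 3.8 * 1.46) = 8.8929 m/s


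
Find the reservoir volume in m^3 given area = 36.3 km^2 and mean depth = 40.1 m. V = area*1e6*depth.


V = 36.3 * 1e6 * 40.1 = 1.4556e+09 m^3


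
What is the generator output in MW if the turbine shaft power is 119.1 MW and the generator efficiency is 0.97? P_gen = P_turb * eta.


P_gen = 119.1 * 0.97 = 115.5270 MW
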